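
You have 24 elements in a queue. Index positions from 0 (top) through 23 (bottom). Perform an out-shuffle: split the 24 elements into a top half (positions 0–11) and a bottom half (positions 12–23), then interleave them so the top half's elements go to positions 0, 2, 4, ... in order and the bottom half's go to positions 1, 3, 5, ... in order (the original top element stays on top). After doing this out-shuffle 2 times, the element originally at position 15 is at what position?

14

Track the element's position through each out-shuffle:
15 → 7 → 14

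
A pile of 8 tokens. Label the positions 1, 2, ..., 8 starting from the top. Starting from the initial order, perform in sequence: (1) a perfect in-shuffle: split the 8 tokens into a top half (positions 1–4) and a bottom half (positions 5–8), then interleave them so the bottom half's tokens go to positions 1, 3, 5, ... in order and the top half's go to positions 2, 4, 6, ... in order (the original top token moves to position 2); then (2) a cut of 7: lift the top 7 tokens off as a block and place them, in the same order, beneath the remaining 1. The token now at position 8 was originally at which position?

Undo the operations in reverse order, starting from position 8:
  undo op 2 (cut 7): 8 ← 7
  undo op 1 (in-shuffle, from bottom half): 7 ← 8
So the token at position 8 came from original position 8.

8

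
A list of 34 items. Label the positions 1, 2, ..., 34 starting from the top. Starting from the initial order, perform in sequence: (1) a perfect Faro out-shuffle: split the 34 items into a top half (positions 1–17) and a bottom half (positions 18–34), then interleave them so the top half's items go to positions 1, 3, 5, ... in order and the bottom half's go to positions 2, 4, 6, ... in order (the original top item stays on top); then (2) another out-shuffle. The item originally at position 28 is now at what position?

10

Track the item from position 28 forward through each operation:
  after op 1 (out-shuffle): 28 → 22
  after op 2 (out-shuffle): 22 → 10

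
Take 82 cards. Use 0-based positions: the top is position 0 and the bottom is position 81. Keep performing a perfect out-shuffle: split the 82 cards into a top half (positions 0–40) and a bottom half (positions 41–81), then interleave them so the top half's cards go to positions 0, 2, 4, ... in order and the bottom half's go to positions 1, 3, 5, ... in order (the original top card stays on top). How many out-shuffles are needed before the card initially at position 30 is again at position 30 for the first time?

18

Follow position 30 under repeated out-shuffles:
30 → 60 → 39 → 78 → 75 → 69 → 57 → 33 → 66 → 51 → 21 → 42 → 3 → 6 → 12 → 24 → 48 → 15 → 30
It first returns after 18 out-shuffles.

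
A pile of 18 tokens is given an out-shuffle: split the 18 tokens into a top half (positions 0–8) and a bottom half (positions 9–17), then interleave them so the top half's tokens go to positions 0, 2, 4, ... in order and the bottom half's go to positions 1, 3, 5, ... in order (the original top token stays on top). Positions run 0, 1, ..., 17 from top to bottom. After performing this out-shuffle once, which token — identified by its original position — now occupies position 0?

Work backwards from position 0, undoing one out-shuffle at a time:
0 ← 0
So the token now at position 0 started at position 0.

0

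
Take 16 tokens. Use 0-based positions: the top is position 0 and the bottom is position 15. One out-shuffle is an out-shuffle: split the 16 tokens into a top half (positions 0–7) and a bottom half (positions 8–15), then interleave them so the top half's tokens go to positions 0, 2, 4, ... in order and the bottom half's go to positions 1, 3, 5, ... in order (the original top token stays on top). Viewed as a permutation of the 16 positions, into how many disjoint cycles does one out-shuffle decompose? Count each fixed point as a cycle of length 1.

Trace each unvisited position around until it returns:
(0) (1 2 4 8) (3 6 12 9) (5 10) (7 14 13 11) (15)
6 cycles in total.

6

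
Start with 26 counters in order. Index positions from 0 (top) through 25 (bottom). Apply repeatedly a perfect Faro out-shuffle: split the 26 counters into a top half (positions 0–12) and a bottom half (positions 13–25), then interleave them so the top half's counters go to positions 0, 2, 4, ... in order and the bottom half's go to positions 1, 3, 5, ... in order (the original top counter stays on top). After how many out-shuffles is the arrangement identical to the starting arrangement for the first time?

20

The out-shuffle permutes the 26 positions with cycle lengths [1, 1, 4, 20].
Every counter is home exactly when every cycle has completed a whole number of laps, i.e. after lcm(1, 4, 20) = 20 out-shuffles.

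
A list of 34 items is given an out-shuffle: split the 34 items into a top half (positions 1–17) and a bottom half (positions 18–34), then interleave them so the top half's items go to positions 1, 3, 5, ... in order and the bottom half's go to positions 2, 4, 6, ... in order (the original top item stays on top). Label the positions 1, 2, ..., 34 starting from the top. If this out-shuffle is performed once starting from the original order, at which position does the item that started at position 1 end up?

Position 1 is a fixed point of every out-shuffle, so the item never moves.

1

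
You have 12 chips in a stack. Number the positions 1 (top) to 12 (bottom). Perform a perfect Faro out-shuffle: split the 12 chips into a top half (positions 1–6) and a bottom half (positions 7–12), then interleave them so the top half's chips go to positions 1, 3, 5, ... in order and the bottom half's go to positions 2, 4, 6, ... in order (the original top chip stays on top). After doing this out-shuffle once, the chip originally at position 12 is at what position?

12

Position 12 is a fixed point of every out-shuffle, so the chip never moves.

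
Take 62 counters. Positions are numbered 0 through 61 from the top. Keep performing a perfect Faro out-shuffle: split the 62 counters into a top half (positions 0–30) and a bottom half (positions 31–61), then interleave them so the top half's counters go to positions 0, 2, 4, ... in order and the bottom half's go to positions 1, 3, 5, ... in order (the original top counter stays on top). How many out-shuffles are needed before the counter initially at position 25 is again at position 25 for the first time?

Follow position 25 under repeated out-shuffles:
25 → 50 → 39 → 17 → 34 → 7 → 14 → 28 → ... → 25 (length 60)
It first returns after 60 out-shuffles.

60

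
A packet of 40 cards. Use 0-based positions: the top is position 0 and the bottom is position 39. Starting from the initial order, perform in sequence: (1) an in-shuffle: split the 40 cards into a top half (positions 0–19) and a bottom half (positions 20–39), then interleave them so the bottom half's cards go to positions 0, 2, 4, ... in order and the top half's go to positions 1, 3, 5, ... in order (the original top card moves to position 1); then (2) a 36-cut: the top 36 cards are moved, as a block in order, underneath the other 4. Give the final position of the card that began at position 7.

19

Track the card from position 7 forward through each operation:
  after op 1 (in-shuffle): 7 → 15
  after op 2 (cut 36): 15 → 19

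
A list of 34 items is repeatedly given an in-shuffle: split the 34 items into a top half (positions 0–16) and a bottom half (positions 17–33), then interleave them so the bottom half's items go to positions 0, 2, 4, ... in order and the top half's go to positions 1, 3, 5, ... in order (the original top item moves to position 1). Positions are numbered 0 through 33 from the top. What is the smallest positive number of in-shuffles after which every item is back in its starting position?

12

The in-shuffle permutes the 34 positions with cycle lengths [3, 3, 4, 12, 12].
Every item is home exactly when every cycle has completed a whole number of laps, i.e. after lcm(3, 4, 12) = 12 in-shuffles.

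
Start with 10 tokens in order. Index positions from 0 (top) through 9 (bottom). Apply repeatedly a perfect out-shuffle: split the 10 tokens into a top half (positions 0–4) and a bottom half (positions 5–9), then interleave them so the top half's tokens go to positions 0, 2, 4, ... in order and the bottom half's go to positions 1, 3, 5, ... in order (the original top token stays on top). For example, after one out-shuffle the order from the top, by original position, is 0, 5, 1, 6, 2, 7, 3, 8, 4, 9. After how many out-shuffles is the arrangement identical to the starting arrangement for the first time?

6

The out-shuffle permutes the 10 positions with cycle lengths [1, 1, 2, 6].
Every token is home exactly when every cycle has completed a whole number of laps, i.e. after lcm(1, 2, 6) = 6 out-shuffles.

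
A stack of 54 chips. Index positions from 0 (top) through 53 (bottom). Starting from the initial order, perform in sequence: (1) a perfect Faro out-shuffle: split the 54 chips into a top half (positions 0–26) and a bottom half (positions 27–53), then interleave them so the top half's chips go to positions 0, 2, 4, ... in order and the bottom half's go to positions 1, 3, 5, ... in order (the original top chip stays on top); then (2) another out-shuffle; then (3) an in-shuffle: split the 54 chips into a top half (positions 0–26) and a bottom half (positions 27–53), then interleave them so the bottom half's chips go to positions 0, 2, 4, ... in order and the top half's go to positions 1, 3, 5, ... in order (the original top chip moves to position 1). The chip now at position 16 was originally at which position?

Undo the operations in reverse order, starting from position 16:
  undo op 3 (in-shuffle, from bottom half): 16 ← 35
  undo op 2 (out-shuffle, from bottom half): 35 ← 44
  undo op 1 (out-shuffle, from top half): 44 ← 22
So the chip at position 16 came from original position 22.

22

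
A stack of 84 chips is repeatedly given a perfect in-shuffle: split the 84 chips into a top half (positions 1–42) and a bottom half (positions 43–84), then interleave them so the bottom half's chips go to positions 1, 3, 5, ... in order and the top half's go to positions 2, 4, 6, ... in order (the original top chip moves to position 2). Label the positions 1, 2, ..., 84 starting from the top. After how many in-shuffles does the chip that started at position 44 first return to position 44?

8

Follow position 44 under repeated in-shuffles:
44 → 3 → 6 → 12 → 24 → 48 → 11 → 22 → 44
It first returns after 8 in-shuffles.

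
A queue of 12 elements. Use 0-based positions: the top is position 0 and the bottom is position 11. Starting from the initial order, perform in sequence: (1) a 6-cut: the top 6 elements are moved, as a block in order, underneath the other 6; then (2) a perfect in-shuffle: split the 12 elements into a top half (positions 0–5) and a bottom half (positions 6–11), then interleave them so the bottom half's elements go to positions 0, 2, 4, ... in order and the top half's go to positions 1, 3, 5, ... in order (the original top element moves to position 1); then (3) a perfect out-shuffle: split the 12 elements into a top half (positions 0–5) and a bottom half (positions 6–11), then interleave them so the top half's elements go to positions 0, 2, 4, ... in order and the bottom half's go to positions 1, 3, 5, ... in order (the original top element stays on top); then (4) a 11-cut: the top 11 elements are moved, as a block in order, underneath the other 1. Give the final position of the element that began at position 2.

9

Track the element from position 2 forward through each operation:
  after op 1 (cut 6): 2 → 8
  after op 2 (in-shuffle): 8 → 4
  after op 3 (out-shuffle): 4 → 8
  after op 4 (cut 11): 8 → 9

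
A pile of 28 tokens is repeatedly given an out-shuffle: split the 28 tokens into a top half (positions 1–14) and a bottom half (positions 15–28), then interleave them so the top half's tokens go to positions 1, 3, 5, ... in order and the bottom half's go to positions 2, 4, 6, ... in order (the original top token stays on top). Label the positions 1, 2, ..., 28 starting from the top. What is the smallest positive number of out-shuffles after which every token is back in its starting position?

18

The out-shuffle permutes the 28 positions with cycle lengths [1, 1, 2, 6, 18].
Every token is home exactly when every cycle has completed a whole number of laps, i.e. after lcm(1, 2, 6, 18) = 18 out-shuffles.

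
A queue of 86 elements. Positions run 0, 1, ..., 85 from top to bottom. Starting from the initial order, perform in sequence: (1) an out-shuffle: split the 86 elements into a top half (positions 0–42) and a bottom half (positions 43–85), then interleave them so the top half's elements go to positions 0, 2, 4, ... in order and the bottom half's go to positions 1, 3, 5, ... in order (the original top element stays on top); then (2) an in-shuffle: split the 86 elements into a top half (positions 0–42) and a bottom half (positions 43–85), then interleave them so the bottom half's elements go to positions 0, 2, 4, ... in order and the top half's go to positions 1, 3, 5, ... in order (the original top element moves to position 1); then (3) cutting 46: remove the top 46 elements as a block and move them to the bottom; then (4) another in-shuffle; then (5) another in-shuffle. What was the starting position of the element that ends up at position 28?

Undo the operations in reverse order, starting from position 28:
  undo op 5 (in-shuffle, from bottom half): 28 ← 57
  undo op 4 (in-shuffle, from top half): 57 ← 28
  undo op 3 (cut 46): 28 ← 74
  undo op 2 (in-shuffle, from bottom half): 74 ← 80
  undo op 1 (out-shuffle, from top half): 80 ← 40
So the element at position 28 came from original position 40.

40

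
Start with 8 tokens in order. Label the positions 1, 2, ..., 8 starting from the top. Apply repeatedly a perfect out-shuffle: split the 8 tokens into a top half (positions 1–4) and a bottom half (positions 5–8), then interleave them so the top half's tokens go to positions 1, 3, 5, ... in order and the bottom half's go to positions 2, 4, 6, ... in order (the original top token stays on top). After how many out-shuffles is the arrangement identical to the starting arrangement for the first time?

The out-shuffle permutes the 8 positions with cycle lengths [1, 1, 3, 3].
Every token is home exactly when every cycle has completed a whole number of laps, i.e. after lcm(1, 3) = 3 out-shuffles.

3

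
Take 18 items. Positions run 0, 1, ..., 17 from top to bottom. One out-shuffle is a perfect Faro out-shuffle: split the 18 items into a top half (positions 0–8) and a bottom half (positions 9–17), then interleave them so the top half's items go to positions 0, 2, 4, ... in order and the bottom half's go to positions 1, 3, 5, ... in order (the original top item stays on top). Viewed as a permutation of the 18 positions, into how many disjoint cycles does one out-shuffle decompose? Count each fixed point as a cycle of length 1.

4

Trace each unvisited position around until it returns:
(0) (1 2 4 8 16 15 13 9) (3 6 12 7 14 11 5 10) (17)
4 cycles in total.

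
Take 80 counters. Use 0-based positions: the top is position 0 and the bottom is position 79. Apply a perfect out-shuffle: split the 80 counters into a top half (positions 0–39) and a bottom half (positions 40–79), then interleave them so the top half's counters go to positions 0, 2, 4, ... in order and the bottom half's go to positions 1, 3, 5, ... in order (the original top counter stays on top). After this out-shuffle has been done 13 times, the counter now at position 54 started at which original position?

57

Work backwards from position 54, undoing one out-shuffle at a time:
54 ← 27 ← 53 ← 66 ← 33 ← ... ← 57 (13 steps).
So the counter now at position 54 started at position 57.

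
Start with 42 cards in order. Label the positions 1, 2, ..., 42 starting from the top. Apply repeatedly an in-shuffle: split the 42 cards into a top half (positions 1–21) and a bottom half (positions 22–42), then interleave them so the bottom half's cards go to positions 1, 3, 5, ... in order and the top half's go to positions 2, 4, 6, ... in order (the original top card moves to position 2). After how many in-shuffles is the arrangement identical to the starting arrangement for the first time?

14

The in-shuffle permutes the 42 positions with cycle lengths [14, 14, 14].
Every card is home exactly when every cycle has completed a whole number of laps, i.e. after lcm(14) = 14 in-shuffles.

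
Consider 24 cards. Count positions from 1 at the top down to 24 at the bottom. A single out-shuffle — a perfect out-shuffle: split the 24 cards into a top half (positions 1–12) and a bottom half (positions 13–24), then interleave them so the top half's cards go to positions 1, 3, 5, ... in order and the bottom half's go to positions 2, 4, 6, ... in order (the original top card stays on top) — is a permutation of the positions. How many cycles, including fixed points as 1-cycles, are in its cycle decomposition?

Trace each unvisited position around until it returns:
(1) (2 3 5 9 17 10 ... len 11) (6 11 21 18 12 23 ... len 11) (24)
4 cycles in total.

4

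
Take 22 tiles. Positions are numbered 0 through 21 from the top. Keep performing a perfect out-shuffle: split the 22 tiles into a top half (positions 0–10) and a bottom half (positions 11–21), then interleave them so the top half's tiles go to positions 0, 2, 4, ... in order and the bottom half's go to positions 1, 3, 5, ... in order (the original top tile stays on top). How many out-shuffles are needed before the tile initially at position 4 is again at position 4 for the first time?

6

Follow position 4 under repeated out-shuffles:
4 → 8 → 16 → 11 → 1 → 2 → 4
It first returns after 6 out-shuffles.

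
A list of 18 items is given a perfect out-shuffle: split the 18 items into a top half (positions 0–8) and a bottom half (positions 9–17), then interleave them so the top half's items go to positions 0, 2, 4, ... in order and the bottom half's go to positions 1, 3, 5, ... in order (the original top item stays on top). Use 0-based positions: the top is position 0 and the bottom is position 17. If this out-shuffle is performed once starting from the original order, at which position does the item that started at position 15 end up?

13

Track the item's position through each out-shuffle:
15 → 13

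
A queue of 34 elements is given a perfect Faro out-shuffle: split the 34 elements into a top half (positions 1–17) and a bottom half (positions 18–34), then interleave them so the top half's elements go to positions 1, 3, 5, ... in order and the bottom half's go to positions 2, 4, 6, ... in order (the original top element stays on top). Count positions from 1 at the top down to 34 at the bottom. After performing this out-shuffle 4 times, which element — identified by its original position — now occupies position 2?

Work backwards from position 2, undoing one out-shuffle at a time:
2 ← 18 ← 26 ← 30 ← 32
So the element now at position 2 started at position 32.

32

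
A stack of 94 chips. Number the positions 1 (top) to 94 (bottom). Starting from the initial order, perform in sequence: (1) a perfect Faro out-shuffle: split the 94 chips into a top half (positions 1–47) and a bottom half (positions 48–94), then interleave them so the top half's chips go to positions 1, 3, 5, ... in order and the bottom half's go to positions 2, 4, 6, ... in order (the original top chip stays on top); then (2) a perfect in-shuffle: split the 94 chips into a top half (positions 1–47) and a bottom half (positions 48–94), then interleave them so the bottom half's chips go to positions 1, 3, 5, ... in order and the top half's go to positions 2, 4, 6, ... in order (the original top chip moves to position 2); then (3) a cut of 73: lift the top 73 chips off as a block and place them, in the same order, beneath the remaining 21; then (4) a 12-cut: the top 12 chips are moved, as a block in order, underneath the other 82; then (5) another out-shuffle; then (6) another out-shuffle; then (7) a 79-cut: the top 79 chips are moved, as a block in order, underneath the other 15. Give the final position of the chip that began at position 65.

Track the chip from position 65 forward through each operation:
  after op 1 (out-shuffle): 65 → 36
  after op 2 (in-shuffle): 36 → 72
  after op 3 (cut 73): 72 → 93
  after op 4 (cut 12): 93 → 81
  after op 5 (out-shuffle): 81 → 68
  after op 6 (out-shuffle): 68 → 42
  after op 7 (cut 79): 42 → 57

57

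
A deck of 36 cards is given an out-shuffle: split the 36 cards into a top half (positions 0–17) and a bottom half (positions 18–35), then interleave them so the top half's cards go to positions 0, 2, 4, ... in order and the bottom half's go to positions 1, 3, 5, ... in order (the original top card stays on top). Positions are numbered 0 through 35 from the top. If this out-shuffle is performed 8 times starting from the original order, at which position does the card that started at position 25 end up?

30

Track the card's position through each out-shuffle:
25 → 15 → 30 → 25 → 15 → 30 → 25 → 15 → 30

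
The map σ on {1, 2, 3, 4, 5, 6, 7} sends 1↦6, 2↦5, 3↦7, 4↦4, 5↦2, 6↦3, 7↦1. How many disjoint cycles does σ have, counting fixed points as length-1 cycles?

Cycle decomposition: (1 6 3 7) (2 5) (4).
3 cycles.

3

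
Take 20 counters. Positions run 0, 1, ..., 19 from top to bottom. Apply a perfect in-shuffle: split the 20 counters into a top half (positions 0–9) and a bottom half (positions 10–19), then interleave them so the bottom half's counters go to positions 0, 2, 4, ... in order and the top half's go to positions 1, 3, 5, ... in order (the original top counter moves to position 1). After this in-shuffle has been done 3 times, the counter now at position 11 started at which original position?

11

Work backwards from position 11, undoing one in-shuffle at a time:
11 ← 5 ← 2 ← 11
So the counter now at position 11 started at position 11.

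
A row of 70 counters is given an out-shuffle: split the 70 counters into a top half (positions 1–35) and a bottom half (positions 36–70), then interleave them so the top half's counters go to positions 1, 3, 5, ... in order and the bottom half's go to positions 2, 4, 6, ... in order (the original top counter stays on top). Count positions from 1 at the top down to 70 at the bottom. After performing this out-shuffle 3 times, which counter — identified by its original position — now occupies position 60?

17

Work backwards from position 60, undoing one out-shuffle at a time:
60 ← 65 ← 33 ← 17
So the counter now at position 60 started at position 17.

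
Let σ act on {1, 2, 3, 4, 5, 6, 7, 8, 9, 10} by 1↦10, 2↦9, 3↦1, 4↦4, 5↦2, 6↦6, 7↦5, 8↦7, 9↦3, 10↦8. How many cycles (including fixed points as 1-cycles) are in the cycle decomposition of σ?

3

Cycle decomposition: (1 10 8 7 5 2 9 3) (4) (6).
3 cycles.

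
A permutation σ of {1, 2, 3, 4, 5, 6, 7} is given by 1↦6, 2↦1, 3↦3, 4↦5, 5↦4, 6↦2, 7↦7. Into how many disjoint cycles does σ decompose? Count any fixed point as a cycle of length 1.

4

Cycle decomposition: (1 6 2) (3) (4 5) (7).
4 cycles.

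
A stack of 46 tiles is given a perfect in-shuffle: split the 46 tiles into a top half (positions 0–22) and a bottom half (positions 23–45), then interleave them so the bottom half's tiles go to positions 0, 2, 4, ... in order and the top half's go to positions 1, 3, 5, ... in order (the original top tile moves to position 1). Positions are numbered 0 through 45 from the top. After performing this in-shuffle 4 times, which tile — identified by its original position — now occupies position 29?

Work backwards from position 29, undoing one in-shuffle at a time:
29 ← 14 ← 30 ← 38 ← 42
So the tile now at position 29 started at position 42.

42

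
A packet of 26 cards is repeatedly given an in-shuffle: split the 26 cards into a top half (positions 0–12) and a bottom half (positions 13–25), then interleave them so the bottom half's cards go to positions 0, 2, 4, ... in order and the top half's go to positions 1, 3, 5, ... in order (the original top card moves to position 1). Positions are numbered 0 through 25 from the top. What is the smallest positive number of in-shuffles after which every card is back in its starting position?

The in-shuffle permutes the 26 positions with cycle lengths [2, 6, 18].
Every card is home exactly when every cycle has completed a whole number of laps, i.e. after lcm(2, 6, 18) = 18 in-shuffles.

18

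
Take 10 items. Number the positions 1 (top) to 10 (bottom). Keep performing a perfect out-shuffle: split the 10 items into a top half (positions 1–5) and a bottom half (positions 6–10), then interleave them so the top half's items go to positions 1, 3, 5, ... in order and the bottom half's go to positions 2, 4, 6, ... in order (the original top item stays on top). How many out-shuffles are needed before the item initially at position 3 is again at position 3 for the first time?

6

Follow position 3 under repeated out-shuffles:
3 → 5 → 9 → 8 → 6 → 2 → 3
It first returns after 6 out-shuffles.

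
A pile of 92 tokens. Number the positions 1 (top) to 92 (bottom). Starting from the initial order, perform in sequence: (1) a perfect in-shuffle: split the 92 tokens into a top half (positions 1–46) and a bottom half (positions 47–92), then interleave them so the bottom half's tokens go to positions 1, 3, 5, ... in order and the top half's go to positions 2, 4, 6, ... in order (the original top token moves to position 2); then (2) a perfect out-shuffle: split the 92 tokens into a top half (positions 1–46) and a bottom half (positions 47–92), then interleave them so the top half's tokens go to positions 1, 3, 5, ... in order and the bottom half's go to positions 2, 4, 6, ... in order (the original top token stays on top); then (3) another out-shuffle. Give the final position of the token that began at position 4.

29

Track the token from position 4 forward through each operation:
  after op 1 (in-shuffle): 4 → 8
  after op 2 (out-shuffle): 8 → 15
  after op 3 (out-shuffle): 15 → 29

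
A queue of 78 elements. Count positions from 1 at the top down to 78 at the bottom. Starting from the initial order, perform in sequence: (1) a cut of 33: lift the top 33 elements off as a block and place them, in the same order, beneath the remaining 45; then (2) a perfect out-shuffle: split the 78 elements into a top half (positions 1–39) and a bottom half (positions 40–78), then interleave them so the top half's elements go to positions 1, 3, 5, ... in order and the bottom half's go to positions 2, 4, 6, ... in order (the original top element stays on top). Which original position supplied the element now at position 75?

Undo the operations in reverse order, starting from position 75:
  undo op 2 (out-shuffle, from top half): 75 ← 38
  undo op 1 (cut 33): 38 ← 71
So the element at position 75 came from original position 71.

71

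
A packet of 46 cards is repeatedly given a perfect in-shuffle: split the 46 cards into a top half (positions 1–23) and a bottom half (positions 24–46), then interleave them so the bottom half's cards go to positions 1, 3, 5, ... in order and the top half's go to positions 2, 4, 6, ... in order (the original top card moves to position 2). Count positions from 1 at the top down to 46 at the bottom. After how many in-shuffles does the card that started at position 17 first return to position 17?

Follow position 17 under repeated in-shuffles:
17 → 34 → 21 → 42 → 37 → 27 → 7 → 14 → ... → 17 (length 23)
It first returns after 23 in-shuffles.

23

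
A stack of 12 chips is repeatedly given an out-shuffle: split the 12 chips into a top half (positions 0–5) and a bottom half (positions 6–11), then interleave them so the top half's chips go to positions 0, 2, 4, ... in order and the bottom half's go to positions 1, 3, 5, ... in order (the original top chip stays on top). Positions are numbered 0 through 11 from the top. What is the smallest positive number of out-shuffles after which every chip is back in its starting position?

The out-shuffle permutes the 12 positions with cycle lengths [1, 1, 10].
Every chip is home exactly when every cycle has completed a whole number of laps, i.e. after lcm(1, 10) = 10 out-shuffles.

10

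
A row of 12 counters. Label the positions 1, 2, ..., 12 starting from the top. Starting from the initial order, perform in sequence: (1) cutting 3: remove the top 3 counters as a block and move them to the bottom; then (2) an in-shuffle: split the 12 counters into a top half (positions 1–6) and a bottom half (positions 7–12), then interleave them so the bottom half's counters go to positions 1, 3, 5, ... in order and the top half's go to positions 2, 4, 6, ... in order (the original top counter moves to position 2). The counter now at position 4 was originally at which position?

5

Undo the operations in reverse order, starting from position 4:
  undo op 2 (in-shuffle, from top half): 4 ← 2
  undo op 1 (cut 3): 2 ← 5
So the counter at position 4 came from original position 5.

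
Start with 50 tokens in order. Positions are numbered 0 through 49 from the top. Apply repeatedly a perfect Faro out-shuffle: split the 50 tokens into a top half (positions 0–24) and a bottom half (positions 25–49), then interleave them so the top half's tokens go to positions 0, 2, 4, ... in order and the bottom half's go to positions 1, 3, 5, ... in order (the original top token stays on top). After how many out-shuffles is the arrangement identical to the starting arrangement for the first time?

21

The out-shuffle permutes the 50 positions with cycle lengths [1, 1, 3, 3, 21, 21].
Every token is home exactly when every cycle has completed a whole number of laps, i.e. after lcm(1, 3, 21) = 21 out-shuffles.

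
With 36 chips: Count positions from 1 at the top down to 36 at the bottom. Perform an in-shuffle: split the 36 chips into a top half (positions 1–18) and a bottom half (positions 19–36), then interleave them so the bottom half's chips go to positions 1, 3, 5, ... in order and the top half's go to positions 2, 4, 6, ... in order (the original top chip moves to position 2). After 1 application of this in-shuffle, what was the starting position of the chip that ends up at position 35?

36

Work backwards from position 35, undoing one in-shuffle at a time:
35 ← 36
So the chip now at position 35 started at position 36.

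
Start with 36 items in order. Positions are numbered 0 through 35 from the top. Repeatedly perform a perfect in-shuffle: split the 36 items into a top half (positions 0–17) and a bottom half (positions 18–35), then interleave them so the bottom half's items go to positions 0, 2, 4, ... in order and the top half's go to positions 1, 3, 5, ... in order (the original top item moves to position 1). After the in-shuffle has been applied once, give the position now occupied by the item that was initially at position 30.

Track the item's position through each in-shuffle:
30 → 24

24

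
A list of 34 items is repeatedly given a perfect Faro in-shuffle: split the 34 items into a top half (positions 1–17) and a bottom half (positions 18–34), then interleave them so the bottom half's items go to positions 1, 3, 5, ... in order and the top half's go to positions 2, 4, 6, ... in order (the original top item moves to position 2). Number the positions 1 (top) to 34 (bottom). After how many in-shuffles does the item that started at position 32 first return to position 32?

12

Follow position 32 under repeated in-shuffles:
32 → 29 → 23 → 11 → 22 → 9 → 18 → 1 → 2 → 4 → 8 → 16 → 32
It first returns after 12 in-shuffles.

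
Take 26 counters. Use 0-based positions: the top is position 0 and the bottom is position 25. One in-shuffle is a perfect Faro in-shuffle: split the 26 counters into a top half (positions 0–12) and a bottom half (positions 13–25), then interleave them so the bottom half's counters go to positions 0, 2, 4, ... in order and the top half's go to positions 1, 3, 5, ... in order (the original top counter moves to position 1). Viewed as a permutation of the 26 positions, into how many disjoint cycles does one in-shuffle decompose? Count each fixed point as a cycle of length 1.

Trace each unvisited position around until it returns:
(0 1 3 7 15 4 ... len 18) (2 5 11 23 20 14) (8 17)
3 cycles in total.

3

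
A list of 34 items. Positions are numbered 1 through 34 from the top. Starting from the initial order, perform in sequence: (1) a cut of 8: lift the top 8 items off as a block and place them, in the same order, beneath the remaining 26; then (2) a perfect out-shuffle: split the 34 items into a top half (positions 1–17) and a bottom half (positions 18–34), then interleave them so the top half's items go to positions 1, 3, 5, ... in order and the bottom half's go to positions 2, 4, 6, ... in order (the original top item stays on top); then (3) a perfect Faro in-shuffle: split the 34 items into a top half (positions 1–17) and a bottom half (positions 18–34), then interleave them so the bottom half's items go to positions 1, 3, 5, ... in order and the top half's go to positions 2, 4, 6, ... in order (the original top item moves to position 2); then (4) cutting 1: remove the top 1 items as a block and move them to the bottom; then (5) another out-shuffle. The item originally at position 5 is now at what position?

Track the item from position 5 forward through each operation:
  after op 1 (cut 8): 5 → 31
  after op 2 (out-shuffle): 31 → 28
  after op 3 (in-shuffle): 28 → 21
  after op 4 (cut 1): 21 → 20
  after op 5 (out-shuffle): 20 → 6

6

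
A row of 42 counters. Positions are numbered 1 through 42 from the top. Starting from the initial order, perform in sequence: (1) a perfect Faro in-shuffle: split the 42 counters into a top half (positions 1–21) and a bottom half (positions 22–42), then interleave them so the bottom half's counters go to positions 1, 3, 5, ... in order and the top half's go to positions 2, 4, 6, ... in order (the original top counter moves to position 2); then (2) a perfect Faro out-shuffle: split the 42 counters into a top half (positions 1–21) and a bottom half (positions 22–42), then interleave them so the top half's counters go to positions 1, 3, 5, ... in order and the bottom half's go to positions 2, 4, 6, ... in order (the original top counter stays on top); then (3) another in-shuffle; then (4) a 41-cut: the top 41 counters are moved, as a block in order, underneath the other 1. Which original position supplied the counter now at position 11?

23

Undo the operations in reverse order, starting from position 11:
  undo op 4 (cut 41): 11 ← 10
  undo op 3 (in-shuffle, from top half): 10 ← 5
  undo op 2 (out-shuffle, from top half): 5 ← 3
  undo op 1 (in-shuffle, from bottom half): 3 ← 23
So the counter at position 11 came from original position 23.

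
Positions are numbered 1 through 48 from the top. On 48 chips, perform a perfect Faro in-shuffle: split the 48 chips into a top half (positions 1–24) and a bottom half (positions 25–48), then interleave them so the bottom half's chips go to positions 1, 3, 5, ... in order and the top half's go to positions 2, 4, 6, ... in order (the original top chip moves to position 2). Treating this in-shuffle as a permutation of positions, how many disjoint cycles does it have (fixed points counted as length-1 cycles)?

Trace each unvisited position around until it returns:
(1 2 4 8 16 32 ... len 21) (3 6 12 24 48 47 ... len 21) (7 14 28) (21 42 35)
4 cycles in total.

4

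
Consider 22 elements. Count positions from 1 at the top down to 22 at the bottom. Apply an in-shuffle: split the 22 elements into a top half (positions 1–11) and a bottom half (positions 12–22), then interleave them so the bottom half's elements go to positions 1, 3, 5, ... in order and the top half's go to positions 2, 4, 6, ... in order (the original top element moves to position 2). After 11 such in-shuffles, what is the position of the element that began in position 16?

16

Track the element's position through each in-shuffle:
16 → 9 → 18 → 13 → 3 → 6 → 12 → 1 → 2 → 4 → 8 → 16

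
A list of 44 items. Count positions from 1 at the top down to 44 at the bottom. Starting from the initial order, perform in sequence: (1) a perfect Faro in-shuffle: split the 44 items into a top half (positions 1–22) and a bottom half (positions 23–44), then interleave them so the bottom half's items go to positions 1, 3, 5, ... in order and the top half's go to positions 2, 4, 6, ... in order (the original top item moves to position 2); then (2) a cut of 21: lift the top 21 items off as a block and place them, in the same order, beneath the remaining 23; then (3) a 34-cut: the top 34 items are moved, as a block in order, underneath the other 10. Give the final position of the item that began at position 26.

Track the item from position 26 forward through each operation:
  after op 1 (in-shuffle): 26 → 7
  after op 2 (cut 21): 7 → 30
  after op 3 (cut 34): 30 → 40

40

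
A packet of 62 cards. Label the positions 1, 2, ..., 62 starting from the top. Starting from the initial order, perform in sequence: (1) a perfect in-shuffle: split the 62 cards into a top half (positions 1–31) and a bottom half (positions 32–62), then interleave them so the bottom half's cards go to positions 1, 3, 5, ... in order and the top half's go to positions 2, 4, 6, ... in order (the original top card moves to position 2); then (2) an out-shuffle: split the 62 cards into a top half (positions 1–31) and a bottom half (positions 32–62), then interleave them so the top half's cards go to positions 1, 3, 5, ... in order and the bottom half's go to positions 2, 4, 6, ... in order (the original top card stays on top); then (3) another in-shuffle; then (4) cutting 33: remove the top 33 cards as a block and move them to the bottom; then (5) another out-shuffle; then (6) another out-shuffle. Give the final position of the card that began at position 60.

29

Track the card from position 60 forward through each operation:
  after op 1 (in-shuffle): 60 → 57
  after op 2 (out-shuffle): 57 → 52
  after op 3 (in-shuffle): 52 → 41
  after op 4 (cut 33): 41 → 8
  after op 5 (out-shuffle): 8 → 15
  after op 6 (out-shuffle): 15 → 29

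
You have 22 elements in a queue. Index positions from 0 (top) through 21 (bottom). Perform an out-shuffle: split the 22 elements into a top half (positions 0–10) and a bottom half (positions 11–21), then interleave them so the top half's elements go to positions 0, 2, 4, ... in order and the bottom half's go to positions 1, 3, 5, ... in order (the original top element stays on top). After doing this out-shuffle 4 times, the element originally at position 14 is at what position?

Track the element's position through each out-shuffle:
14 → 7 → 14 → 7 → 14

14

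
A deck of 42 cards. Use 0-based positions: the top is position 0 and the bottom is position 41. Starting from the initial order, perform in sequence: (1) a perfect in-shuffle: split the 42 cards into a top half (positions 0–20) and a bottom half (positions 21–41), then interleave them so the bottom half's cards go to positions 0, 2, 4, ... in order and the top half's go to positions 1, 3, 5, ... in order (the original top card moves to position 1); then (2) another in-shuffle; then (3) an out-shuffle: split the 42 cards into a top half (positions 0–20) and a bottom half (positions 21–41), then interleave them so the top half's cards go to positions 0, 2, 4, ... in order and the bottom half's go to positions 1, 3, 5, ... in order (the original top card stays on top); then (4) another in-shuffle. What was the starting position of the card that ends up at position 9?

32

Undo the operations in reverse order, starting from position 9:
  undo op 4 (in-shuffle, from top half): 9 ← 4
  undo op 3 (out-shuffle, from top half): 4 ← 2
  undo op 2 (in-shuffle, from bottom half): 2 ← 22
  undo op 1 (in-shuffle, from bottom half): 22 ← 32
So the card at position 9 came from original position 32.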